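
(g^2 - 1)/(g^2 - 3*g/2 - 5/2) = 2*(g - 1)/(2*g - 5)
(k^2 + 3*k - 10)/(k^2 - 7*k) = (k^2 + 3*k - 10)/(k*(k - 7))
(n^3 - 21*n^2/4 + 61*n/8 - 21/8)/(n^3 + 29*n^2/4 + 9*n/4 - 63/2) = (2*n^2 - 7*n + 3)/(2*(n^2 + 9*n + 18))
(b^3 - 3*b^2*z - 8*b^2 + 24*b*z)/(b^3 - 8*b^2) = (b - 3*z)/b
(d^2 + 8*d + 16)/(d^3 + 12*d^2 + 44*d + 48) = (d + 4)/(d^2 + 8*d + 12)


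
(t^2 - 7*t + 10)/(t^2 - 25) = (t - 2)/(t + 5)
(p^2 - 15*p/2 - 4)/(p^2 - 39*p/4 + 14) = 2*(2*p + 1)/(4*p - 7)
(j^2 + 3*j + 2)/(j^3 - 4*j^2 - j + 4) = (j + 2)/(j^2 - 5*j + 4)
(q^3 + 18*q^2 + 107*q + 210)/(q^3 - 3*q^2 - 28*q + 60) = (q^2 + 13*q + 42)/(q^2 - 8*q + 12)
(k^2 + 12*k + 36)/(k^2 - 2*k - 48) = (k + 6)/(k - 8)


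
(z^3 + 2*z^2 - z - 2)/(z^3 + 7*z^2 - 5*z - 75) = (z^3 + 2*z^2 - z - 2)/(z^3 + 7*z^2 - 5*z - 75)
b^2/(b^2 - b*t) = b/(b - t)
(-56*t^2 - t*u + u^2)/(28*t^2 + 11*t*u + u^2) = (-8*t + u)/(4*t + u)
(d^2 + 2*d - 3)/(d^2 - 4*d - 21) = (d - 1)/(d - 7)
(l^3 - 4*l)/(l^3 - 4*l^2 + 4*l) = (l + 2)/(l - 2)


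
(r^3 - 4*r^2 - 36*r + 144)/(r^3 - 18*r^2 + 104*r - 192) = (r + 6)/(r - 8)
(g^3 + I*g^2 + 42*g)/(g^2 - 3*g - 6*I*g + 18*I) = g*(g + 7*I)/(g - 3)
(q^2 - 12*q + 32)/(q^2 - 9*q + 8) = (q - 4)/(q - 1)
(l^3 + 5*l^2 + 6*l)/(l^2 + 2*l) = l + 3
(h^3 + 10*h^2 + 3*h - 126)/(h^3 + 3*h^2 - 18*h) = (h + 7)/h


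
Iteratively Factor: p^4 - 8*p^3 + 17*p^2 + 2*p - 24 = (p - 3)*(p^3 - 5*p^2 + 2*p + 8) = (p - 3)*(p - 2)*(p^2 - 3*p - 4) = (p - 4)*(p - 3)*(p - 2)*(p + 1)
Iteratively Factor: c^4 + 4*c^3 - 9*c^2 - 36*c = (c - 3)*(c^3 + 7*c^2 + 12*c) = c*(c - 3)*(c^2 + 7*c + 12) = c*(c - 3)*(c + 4)*(c + 3)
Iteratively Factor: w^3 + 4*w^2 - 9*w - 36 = (w + 4)*(w^2 - 9) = (w + 3)*(w + 4)*(w - 3)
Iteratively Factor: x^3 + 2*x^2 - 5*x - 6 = (x + 1)*(x^2 + x - 6) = (x - 2)*(x + 1)*(x + 3)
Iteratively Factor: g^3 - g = (g + 1)*(g^2 - g) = (g - 1)*(g + 1)*(g)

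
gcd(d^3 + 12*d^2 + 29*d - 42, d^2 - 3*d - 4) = 1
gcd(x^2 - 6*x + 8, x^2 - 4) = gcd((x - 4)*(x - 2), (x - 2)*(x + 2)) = x - 2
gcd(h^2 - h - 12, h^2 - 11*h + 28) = h - 4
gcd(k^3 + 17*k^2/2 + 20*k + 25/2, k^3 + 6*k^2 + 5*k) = k^2 + 6*k + 5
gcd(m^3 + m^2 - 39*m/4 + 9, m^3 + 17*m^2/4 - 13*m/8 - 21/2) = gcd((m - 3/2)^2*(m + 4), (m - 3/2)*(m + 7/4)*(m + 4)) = m^2 + 5*m/2 - 6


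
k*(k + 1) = k^2 + k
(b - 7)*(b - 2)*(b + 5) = b^3 - 4*b^2 - 31*b + 70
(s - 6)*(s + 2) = s^2 - 4*s - 12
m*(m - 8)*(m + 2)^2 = m^4 - 4*m^3 - 28*m^2 - 32*m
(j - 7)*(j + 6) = j^2 - j - 42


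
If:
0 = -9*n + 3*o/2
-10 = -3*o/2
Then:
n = 10/9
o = 20/3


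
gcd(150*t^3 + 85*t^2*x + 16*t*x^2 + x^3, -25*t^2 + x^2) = 5*t + x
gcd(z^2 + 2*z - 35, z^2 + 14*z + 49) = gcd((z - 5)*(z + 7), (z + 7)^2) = z + 7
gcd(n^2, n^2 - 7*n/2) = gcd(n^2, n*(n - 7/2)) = n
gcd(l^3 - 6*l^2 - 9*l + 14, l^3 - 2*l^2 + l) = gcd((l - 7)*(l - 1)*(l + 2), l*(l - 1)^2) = l - 1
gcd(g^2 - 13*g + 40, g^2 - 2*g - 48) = g - 8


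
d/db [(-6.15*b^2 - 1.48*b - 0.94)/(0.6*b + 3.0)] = (-3.69*b^2 - 36.9*b - 3.876)/(0.36*b^2 + 3.6*b + 9.0)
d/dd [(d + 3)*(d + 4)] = 2*d + 7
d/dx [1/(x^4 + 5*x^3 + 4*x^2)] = (-4*x^2 - 15*x - 8)/(x^3*(x^2 + 5*x + 4)^2)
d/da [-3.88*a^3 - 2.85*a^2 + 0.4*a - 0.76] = -11.64*a^2 - 5.7*a + 0.4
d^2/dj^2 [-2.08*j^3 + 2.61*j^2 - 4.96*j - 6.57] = 5.22 - 12.48*j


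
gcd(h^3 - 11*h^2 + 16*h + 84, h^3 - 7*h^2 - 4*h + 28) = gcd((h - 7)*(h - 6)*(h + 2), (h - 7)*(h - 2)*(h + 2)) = h^2 - 5*h - 14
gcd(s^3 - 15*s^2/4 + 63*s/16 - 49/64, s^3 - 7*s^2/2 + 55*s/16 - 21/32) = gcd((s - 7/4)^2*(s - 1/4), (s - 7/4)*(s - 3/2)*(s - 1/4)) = s^2 - 2*s + 7/16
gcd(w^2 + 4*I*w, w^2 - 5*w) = w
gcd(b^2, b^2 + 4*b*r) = b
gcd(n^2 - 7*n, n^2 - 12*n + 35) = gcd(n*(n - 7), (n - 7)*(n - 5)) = n - 7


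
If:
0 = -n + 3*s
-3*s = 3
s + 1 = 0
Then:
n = -3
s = -1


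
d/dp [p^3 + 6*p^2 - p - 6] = 3*p^2 + 12*p - 1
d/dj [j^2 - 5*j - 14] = 2*j - 5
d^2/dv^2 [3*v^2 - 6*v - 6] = 6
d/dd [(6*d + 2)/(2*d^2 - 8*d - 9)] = 2*(6*d^2 - 24*d - 4*(d - 2)*(3*d + 1) - 27)/(-2*d^2 + 8*d + 9)^2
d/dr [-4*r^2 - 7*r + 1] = -8*r - 7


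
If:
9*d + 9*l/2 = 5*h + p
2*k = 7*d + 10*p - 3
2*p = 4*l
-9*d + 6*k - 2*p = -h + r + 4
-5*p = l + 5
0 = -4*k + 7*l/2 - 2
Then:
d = 453/308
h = 3727/1540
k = -79/88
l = -5/11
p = -10/11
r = -28313/1540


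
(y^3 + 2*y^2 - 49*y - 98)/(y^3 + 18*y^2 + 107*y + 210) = (y^2 - 5*y - 14)/(y^2 + 11*y + 30)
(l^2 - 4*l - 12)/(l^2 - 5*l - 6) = (l + 2)/(l + 1)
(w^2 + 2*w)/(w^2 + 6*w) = (w + 2)/(w + 6)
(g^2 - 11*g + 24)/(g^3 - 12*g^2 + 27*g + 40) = (g - 3)/(g^2 - 4*g - 5)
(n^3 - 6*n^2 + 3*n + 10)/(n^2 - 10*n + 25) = (n^2 - n - 2)/(n - 5)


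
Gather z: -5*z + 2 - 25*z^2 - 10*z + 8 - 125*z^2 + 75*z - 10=-150*z^2 + 60*z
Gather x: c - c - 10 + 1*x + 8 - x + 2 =0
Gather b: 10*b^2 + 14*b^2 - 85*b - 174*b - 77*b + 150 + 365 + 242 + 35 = 24*b^2 - 336*b + 792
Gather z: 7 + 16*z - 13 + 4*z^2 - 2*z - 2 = 4*z^2 + 14*z - 8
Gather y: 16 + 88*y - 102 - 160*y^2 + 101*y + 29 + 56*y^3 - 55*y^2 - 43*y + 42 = 56*y^3 - 215*y^2 + 146*y - 15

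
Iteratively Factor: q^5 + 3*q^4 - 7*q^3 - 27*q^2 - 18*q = (q + 3)*(q^4 - 7*q^2 - 6*q) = q*(q + 3)*(q^3 - 7*q - 6) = q*(q - 3)*(q + 3)*(q^2 + 3*q + 2) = q*(q - 3)*(q + 1)*(q + 3)*(q + 2)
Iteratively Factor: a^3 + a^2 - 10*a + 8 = (a - 2)*(a^2 + 3*a - 4) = (a - 2)*(a - 1)*(a + 4)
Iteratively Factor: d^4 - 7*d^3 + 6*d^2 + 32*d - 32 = (d - 4)*(d^3 - 3*d^2 - 6*d + 8) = (d - 4)*(d + 2)*(d^2 - 5*d + 4) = (d - 4)^2*(d + 2)*(d - 1)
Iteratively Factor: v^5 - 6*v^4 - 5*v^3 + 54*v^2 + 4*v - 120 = (v + 2)*(v^4 - 8*v^3 + 11*v^2 + 32*v - 60) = (v - 2)*(v + 2)*(v^3 - 6*v^2 - v + 30) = (v - 2)*(v + 2)^2*(v^2 - 8*v + 15) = (v - 5)*(v - 2)*(v + 2)^2*(v - 3)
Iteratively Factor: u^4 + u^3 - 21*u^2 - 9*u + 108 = (u + 4)*(u^3 - 3*u^2 - 9*u + 27) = (u + 3)*(u + 4)*(u^2 - 6*u + 9) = (u - 3)*(u + 3)*(u + 4)*(u - 3)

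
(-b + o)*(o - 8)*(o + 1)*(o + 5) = -b*o^3 + 2*b*o^2 + 43*b*o + 40*b + o^4 - 2*o^3 - 43*o^2 - 40*o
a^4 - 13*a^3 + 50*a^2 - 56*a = a*(a - 7)*(a - 4)*(a - 2)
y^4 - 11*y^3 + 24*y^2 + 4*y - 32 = (y - 8)*(y - 2)^2*(y + 1)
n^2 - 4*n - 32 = (n - 8)*(n + 4)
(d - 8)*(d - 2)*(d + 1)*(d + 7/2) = d^4 - 11*d^3/2 - 51*d^2/2 + 37*d + 56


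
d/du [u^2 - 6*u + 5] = 2*u - 6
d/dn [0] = 0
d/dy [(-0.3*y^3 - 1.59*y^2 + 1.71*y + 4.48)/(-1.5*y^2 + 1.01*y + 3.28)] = (0.45*y^4 - 0.606*y^3 - 1.9929*y^2 + 3.0096*y + 1.084)/(2.25*y^4 - 3.03*y^3 - 8.8199*y^2 + 6.6256*y + 10.7584)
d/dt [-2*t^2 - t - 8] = -4*t - 1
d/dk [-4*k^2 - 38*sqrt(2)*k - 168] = -8*k - 38*sqrt(2)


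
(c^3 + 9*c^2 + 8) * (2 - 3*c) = -3*c^4 - 25*c^3 + 18*c^2 - 24*c + 16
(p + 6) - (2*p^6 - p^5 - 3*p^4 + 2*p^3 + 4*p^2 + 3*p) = -2*p^6 + p^5 + 3*p^4 - 2*p^3 - 4*p^2 - 2*p + 6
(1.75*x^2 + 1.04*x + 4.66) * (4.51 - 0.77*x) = -1.3475*x^3 + 7.0917*x^2 + 1.1022*x + 21.0166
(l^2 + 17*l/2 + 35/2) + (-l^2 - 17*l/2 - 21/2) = 7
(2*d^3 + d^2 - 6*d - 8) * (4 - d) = -2*d^4 + 7*d^3 + 10*d^2 - 16*d - 32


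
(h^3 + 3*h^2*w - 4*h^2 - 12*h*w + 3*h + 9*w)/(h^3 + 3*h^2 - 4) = (h^2 + 3*h*w - 3*h - 9*w)/(h^2 + 4*h + 4)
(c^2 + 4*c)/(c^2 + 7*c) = (c + 4)/(c + 7)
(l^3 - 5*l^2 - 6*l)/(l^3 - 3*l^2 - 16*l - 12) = l/(l + 2)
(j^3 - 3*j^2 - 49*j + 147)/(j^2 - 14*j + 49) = (j^2 + 4*j - 21)/(j - 7)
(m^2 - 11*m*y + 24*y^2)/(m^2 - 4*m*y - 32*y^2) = (m - 3*y)/(m + 4*y)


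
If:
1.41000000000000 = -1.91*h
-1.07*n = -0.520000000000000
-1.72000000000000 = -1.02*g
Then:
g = 1.69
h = -0.74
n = 0.49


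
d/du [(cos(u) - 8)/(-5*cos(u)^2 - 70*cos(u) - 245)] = (23 - cos(u))*sin(u)/(5*(cos(u) + 7)^3)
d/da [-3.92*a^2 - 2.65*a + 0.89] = -7.84*a - 2.65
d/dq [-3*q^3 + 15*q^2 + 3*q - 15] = -9*q^2 + 30*q + 3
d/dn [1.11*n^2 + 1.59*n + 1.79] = 2.22*n + 1.59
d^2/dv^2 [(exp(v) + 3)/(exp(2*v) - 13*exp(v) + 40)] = (exp(4*v) + 25*exp(3*v) - 357*exp(2*v) + 547*exp(v) + 3160)*exp(v)/(exp(6*v) - 39*exp(5*v) + 627*exp(4*v) - 5317*exp(3*v) + 25080*exp(2*v) - 62400*exp(v) + 64000)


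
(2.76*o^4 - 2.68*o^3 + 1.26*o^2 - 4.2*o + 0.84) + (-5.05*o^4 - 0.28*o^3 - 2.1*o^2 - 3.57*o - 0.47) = -2.29*o^4 - 2.96*o^3 - 0.84*o^2 - 7.77*o + 0.37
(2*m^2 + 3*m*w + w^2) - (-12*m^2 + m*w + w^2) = 14*m^2 + 2*m*w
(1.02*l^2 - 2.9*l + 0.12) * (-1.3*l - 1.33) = -1.326*l^3 + 2.4134*l^2 + 3.701*l - 0.1596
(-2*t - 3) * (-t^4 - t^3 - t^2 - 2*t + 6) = 2*t^5 + 5*t^4 + 5*t^3 + 7*t^2 - 6*t - 18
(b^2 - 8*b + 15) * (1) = b^2 - 8*b + 15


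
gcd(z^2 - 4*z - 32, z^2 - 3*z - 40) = z - 8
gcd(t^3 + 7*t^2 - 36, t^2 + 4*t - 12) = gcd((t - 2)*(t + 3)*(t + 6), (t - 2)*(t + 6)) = t^2 + 4*t - 12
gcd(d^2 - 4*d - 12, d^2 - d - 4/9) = 1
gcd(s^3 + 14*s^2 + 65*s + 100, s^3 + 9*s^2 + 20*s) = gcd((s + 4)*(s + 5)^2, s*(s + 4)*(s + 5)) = s^2 + 9*s + 20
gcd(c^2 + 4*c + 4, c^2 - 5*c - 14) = c + 2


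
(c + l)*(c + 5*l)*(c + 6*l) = c^3 + 12*c^2*l + 41*c*l^2 + 30*l^3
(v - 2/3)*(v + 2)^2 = v^3 + 10*v^2/3 + 4*v/3 - 8/3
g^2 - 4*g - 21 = (g - 7)*(g + 3)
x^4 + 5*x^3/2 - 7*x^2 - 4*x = x*(x - 2)*(x + 1/2)*(x + 4)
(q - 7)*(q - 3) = q^2 - 10*q + 21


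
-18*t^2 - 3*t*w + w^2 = (-6*t + w)*(3*t + w)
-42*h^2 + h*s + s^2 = (-6*h + s)*(7*h + s)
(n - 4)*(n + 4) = n^2 - 16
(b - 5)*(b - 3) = b^2 - 8*b + 15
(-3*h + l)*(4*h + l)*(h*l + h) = -12*h^3*l - 12*h^3 + h^2*l^2 + h^2*l + h*l^3 + h*l^2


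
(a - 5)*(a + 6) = a^2 + a - 30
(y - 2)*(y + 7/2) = y^2 + 3*y/2 - 7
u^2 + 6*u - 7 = (u - 1)*(u + 7)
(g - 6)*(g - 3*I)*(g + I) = g^3 - 6*g^2 - 2*I*g^2 + 3*g + 12*I*g - 18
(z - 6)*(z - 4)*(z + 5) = z^3 - 5*z^2 - 26*z + 120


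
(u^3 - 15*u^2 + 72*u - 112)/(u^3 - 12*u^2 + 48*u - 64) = (u - 7)/(u - 4)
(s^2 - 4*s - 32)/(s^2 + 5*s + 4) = (s - 8)/(s + 1)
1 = 1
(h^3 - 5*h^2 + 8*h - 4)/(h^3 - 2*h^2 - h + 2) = (h - 2)/(h + 1)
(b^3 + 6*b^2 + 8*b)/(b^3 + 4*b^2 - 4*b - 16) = b/(b - 2)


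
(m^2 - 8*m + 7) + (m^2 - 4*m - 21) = 2*m^2 - 12*m - 14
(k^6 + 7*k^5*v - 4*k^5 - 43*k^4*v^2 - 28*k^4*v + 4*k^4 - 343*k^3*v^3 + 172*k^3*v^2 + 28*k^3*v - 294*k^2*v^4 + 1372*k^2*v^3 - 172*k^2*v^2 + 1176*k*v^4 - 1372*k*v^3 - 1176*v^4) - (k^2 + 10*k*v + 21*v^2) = k^6 + 7*k^5*v - 4*k^5 - 43*k^4*v^2 - 28*k^4*v + 4*k^4 - 343*k^3*v^3 + 172*k^3*v^2 + 28*k^3*v - 294*k^2*v^4 + 1372*k^2*v^3 - 172*k^2*v^2 - k^2 + 1176*k*v^4 - 1372*k*v^3 - 10*k*v - 1176*v^4 - 21*v^2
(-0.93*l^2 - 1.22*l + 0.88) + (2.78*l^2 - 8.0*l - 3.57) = 1.85*l^2 - 9.22*l - 2.69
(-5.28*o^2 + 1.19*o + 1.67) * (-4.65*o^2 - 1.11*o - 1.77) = 24.552*o^4 + 0.327300000000001*o^3 + 0.2592*o^2 - 3.96*o - 2.9559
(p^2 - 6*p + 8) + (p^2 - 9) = 2*p^2 - 6*p - 1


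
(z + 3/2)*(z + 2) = z^2 + 7*z/2 + 3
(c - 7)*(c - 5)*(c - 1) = c^3 - 13*c^2 + 47*c - 35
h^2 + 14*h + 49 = (h + 7)^2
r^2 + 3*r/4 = r*(r + 3/4)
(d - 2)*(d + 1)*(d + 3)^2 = d^4 + 5*d^3 + d^2 - 21*d - 18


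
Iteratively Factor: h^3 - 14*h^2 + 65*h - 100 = (h - 4)*(h^2 - 10*h + 25) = (h - 5)*(h - 4)*(h - 5)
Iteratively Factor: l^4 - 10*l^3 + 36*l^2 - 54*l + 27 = (l - 1)*(l^3 - 9*l^2 + 27*l - 27) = (l - 3)*(l - 1)*(l^2 - 6*l + 9) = (l - 3)^2*(l - 1)*(l - 3)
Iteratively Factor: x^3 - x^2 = (x - 1)*(x^2) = x*(x - 1)*(x)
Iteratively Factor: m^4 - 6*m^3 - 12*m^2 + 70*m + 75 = (m + 3)*(m^3 - 9*m^2 + 15*m + 25) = (m - 5)*(m + 3)*(m^2 - 4*m - 5) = (m - 5)^2*(m + 3)*(m + 1)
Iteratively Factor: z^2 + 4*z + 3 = (z + 1)*(z + 3)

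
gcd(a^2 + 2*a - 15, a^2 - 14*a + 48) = 1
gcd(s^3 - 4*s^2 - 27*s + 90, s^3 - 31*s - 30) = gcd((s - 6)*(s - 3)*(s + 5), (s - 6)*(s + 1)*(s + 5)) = s^2 - s - 30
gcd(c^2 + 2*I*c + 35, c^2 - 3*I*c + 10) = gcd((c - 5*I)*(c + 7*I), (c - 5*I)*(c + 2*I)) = c - 5*I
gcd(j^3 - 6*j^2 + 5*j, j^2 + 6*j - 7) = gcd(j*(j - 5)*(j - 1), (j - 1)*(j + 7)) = j - 1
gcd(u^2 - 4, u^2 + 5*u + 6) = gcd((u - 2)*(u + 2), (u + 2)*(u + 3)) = u + 2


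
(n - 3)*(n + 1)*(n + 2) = n^3 - 7*n - 6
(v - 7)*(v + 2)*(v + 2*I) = v^3 - 5*v^2 + 2*I*v^2 - 14*v - 10*I*v - 28*I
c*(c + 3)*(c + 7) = c^3 + 10*c^2 + 21*c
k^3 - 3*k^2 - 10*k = k*(k - 5)*(k + 2)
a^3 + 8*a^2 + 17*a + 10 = (a + 1)*(a + 2)*(a + 5)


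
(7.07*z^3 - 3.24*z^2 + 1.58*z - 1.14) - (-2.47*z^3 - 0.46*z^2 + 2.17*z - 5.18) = 9.54*z^3 - 2.78*z^2 - 0.59*z + 4.04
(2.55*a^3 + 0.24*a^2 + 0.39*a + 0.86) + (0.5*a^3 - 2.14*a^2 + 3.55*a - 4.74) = 3.05*a^3 - 1.9*a^2 + 3.94*a - 3.88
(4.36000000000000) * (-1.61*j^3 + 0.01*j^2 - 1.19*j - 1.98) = -7.0196*j^3 + 0.0436*j^2 - 5.1884*j - 8.6328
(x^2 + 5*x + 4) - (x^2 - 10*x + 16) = 15*x - 12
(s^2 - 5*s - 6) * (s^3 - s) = s^5 - 5*s^4 - 7*s^3 + 5*s^2 + 6*s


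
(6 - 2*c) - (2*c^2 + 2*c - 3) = -2*c^2 - 4*c + 9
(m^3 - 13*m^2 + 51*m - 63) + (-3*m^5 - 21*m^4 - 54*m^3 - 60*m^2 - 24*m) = -3*m^5 - 21*m^4 - 53*m^3 - 73*m^2 + 27*m - 63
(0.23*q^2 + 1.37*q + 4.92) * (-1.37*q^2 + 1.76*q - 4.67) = -0.3151*q^4 - 1.4721*q^3 - 5.4033*q^2 + 2.2613*q - 22.9764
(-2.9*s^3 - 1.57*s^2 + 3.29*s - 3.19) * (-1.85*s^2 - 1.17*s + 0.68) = 5.365*s^5 + 6.2975*s^4 - 6.2216*s^3 + 0.9846*s^2 + 5.9695*s - 2.1692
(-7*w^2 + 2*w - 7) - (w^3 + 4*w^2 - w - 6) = -w^3 - 11*w^2 + 3*w - 1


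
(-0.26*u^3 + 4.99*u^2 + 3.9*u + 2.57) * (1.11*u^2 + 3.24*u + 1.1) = -0.2886*u^5 + 4.6965*u^4 + 20.2106*u^3 + 20.9777*u^2 + 12.6168*u + 2.827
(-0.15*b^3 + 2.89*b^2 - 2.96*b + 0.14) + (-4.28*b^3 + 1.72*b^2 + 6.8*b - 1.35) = -4.43*b^3 + 4.61*b^2 + 3.84*b - 1.21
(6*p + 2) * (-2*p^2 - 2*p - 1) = -12*p^3 - 16*p^2 - 10*p - 2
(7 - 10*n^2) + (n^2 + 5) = 12 - 9*n^2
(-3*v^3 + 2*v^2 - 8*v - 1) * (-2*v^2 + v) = 6*v^5 - 7*v^4 + 18*v^3 - 6*v^2 - v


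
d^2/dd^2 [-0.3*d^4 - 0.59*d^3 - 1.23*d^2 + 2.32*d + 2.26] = -3.6*d^2 - 3.54*d - 2.46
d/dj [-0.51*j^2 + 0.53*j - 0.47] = 0.53 - 1.02*j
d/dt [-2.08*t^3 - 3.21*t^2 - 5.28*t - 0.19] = -6.24*t^2 - 6.42*t - 5.28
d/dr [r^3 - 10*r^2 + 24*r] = 3*r^2 - 20*r + 24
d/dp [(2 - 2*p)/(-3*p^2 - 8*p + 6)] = 2*(-3*p^2 + 6*p + 2)/(9*p^4 + 48*p^3 + 28*p^2 - 96*p + 36)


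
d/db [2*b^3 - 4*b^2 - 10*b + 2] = 6*b^2 - 8*b - 10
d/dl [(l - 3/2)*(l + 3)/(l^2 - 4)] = (-3*l^2/2 + l - 6)/(l^4 - 8*l^2 + 16)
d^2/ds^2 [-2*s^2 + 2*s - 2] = -4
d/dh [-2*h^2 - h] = -4*h - 1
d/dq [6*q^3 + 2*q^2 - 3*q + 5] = 18*q^2 + 4*q - 3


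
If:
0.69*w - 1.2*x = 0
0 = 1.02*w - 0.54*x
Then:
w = 0.00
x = 0.00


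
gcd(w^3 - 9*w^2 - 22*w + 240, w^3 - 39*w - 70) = w + 5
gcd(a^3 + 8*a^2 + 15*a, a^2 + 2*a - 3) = a + 3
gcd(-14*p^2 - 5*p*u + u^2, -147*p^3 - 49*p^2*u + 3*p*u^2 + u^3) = 7*p - u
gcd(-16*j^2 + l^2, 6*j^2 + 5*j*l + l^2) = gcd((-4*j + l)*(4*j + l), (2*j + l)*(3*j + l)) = 1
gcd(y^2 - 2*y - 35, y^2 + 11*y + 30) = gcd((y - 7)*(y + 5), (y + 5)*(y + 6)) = y + 5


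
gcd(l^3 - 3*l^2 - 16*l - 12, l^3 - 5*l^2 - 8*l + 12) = l^2 - 4*l - 12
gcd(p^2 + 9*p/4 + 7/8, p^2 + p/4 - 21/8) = p + 7/4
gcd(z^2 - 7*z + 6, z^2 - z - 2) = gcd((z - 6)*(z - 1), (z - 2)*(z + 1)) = 1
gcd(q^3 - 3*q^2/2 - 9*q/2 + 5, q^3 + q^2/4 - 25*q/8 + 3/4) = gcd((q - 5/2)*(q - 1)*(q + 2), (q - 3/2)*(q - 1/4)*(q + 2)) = q + 2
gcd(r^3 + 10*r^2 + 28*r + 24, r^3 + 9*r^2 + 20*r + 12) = r^2 + 8*r + 12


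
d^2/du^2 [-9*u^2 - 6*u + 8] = -18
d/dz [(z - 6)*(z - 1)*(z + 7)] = 3*z^2 - 43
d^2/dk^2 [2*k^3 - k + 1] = 12*k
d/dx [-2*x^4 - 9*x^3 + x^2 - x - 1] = -8*x^3 - 27*x^2 + 2*x - 1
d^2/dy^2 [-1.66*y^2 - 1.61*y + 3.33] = -3.32000000000000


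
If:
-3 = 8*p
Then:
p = -3/8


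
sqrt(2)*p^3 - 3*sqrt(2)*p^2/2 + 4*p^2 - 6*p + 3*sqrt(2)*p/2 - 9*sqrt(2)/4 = (p - 3/2)*(p + 3*sqrt(2)/2)*(sqrt(2)*p + 1)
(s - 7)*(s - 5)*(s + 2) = s^3 - 10*s^2 + 11*s + 70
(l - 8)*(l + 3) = l^2 - 5*l - 24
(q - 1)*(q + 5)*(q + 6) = q^3 + 10*q^2 + 19*q - 30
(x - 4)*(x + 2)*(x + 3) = x^3 + x^2 - 14*x - 24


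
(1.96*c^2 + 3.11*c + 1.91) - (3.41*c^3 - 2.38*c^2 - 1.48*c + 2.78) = -3.41*c^3 + 4.34*c^2 + 4.59*c - 0.87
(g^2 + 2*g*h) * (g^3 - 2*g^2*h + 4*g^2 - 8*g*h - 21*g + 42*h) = g^5 + 4*g^4 - 4*g^3*h^2 - 21*g^3 - 16*g^2*h^2 + 84*g*h^2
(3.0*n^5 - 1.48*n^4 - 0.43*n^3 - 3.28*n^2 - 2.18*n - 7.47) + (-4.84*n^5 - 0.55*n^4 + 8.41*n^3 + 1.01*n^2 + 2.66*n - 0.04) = -1.84*n^5 - 2.03*n^4 + 7.98*n^3 - 2.27*n^2 + 0.48*n - 7.51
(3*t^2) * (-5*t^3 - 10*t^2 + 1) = -15*t^5 - 30*t^4 + 3*t^2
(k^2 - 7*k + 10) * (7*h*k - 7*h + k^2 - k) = 7*h*k^3 - 56*h*k^2 + 119*h*k - 70*h + k^4 - 8*k^3 + 17*k^2 - 10*k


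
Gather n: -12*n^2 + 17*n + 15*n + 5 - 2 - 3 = -12*n^2 + 32*n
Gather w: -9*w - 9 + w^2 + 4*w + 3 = w^2 - 5*w - 6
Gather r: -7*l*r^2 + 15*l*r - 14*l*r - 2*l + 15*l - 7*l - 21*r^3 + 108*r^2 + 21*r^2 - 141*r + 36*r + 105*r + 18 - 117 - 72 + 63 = l*r + 6*l - 21*r^3 + r^2*(129 - 7*l) - 108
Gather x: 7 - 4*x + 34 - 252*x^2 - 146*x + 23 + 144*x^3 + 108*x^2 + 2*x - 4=144*x^3 - 144*x^2 - 148*x + 60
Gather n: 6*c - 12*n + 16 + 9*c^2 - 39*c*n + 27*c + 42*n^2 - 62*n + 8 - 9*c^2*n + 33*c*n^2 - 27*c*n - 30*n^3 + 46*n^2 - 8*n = 9*c^2 + 33*c - 30*n^3 + n^2*(33*c + 88) + n*(-9*c^2 - 66*c - 82) + 24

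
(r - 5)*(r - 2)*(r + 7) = r^3 - 39*r + 70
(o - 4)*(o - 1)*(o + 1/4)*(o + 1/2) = o^4 - 17*o^3/4 + 3*o^2/8 + 19*o/8 + 1/2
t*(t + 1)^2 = t^3 + 2*t^2 + t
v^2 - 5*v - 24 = (v - 8)*(v + 3)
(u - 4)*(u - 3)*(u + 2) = u^3 - 5*u^2 - 2*u + 24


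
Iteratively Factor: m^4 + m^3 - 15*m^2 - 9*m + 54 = (m + 3)*(m^3 - 2*m^2 - 9*m + 18) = (m - 2)*(m + 3)*(m^2 - 9) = (m - 2)*(m + 3)^2*(m - 3)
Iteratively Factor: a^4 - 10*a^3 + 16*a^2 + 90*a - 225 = (a + 3)*(a^3 - 13*a^2 + 55*a - 75) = (a - 5)*(a + 3)*(a^2 - 8*a + 15) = (a - 5)^2*(a + 3)*(a - 3)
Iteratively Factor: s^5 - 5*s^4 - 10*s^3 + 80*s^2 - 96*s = (s)*(s^4 - 5*s^3 - 10*s^2 + 80*s - 96) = s*(s - 2)*(s^3 - 3*s^2 - 16*s + 48) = s*(s - 3)*(s - 2)*(s^2 - 16) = s*(s - 4)*(s - 3)*(s - 2)*(s + 4)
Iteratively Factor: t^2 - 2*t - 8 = (t - 4)*(t + 2)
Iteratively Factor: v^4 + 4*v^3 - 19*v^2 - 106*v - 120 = (v - 5)*(v^3 + 9*v^2 + 26*v + 24) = (v - 5)*(v + 3)*(v^2 + 6*v + 8) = (v - 5)*(v + 2)*(v + 3)*(v + 4)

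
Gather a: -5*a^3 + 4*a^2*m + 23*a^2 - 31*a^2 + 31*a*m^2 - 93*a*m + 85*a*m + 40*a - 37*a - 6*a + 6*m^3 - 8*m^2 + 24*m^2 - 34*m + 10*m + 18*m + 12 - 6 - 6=-5*a^3 + a^2*(4*m - 8) + a*(31*m^2 - 8*m - 3) + 6*m^3 + 16*m^2 - 6*m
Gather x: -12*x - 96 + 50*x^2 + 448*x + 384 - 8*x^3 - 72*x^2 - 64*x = -8*x^3 - 22*x^2 + 372*x + 288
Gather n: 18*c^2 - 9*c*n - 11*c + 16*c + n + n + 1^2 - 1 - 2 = 18*c^2 + 5*c + n*(2 - 9*c) - 2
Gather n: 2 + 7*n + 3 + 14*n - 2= 21*n + 3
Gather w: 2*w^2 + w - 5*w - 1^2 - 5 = 2*w^2 - 4*w - 6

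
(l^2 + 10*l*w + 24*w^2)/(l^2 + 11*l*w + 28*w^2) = (l + 6*w)/(l + 7*w)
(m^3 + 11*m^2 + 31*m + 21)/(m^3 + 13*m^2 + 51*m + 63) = (m + 1)/(m + 3)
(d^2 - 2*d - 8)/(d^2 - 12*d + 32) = (d + 2)/(d - 8)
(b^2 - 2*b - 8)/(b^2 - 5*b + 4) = (b + 2)/(b - 1)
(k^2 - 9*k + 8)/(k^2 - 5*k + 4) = (k - 8)/(k - 4)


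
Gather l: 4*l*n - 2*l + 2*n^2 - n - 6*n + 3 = l*(4*n - 2) + 2*n^2 - 7*n + 3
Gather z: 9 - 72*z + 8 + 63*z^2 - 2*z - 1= 63*z^2 - 74*z + 16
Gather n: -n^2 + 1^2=1 - n^2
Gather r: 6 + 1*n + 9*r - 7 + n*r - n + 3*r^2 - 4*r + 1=3*r^2 + r*(n + 5)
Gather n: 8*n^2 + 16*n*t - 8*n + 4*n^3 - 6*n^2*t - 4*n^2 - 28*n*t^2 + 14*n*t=4*n^3 + n^2*(4 - 6*t) + n*(-28*t^2 + 30*t - 8)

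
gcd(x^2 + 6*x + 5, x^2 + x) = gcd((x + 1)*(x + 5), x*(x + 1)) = x + 1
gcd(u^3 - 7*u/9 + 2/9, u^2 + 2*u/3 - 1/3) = u^2 + 2*u/3 - 1/3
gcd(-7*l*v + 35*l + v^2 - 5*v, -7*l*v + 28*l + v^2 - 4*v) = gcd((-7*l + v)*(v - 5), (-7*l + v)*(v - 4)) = -7*l + v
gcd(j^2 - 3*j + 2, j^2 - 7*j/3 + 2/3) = j - 2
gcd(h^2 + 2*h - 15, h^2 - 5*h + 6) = h - 3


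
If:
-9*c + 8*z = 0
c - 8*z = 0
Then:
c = 0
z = 0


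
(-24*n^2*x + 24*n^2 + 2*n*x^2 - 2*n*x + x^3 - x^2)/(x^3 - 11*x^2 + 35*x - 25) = (-24*n^2 + 2*n*x + x^2)/(x^2 - 10*x + 25)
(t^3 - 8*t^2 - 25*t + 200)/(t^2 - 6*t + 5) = (t^2 - 3*t - 40)/(t - 1)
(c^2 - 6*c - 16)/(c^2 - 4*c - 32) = (c + 2)/(c + 4)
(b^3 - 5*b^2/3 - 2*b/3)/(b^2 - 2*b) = b + 1/3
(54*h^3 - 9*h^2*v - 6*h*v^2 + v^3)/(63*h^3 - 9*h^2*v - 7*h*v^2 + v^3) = (-6*h + v)/(-7*h + v)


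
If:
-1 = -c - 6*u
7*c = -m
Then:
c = 1 - 6*u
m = 42*u - 7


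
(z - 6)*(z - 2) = z^2 - 8*z + 12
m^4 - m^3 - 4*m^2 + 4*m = m*(m - 2)*(m - 1)*(m + 2)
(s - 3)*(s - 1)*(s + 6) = s^3 + 2*s^2 - 21*s + 18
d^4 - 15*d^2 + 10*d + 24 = (d - 3)*(d - 2)*(d + 1)*(d + 4)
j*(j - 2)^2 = j^3 - 4*j^2 + 4*j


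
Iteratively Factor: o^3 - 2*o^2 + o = (o - 1)*(o^2 - o) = (o - 1)^2*(o)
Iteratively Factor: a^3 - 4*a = (a + 2)*(a^2 - 2*a) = a*(a + 2)*(a - 2)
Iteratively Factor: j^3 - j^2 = (j)*(j^2 - j) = j*(j - 1)*(j)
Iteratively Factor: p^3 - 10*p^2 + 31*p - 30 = (p - 3)*(p^2 - 7*p + 10) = (p - 5)*(p - 3)*(p - 2)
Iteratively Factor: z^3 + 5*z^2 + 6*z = (z)*(z^2 + 5*z + 6) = z*(z + 2)*(z + 3)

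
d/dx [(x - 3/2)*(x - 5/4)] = 2*x - 11/4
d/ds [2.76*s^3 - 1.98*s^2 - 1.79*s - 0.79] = 8.28*s^2 - 3.96*s - 1.79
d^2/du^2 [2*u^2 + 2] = 4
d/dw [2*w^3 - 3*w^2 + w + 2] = 6*w^2 - 6*w + 1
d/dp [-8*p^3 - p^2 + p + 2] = -24*p^2 - 2*p + 1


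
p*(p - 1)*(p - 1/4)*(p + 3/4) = p^4 - p^3/2 - 11*p^2/16 + 3*p/16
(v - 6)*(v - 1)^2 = v^3 - 8*v^2 + 13*v - 6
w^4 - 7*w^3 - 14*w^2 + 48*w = w*(w - 8)*(w - 2)*(w + 3)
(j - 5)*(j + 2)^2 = j^3 - j^2 - 16*j - 20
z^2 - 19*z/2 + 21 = (z - 6)*(z - 7/2)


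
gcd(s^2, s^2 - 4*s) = s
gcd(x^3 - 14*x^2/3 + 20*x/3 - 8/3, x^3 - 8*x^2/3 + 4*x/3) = x^2 - 8*x/3 + 4/3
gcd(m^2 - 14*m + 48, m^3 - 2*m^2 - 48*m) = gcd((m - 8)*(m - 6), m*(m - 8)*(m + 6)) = m - 8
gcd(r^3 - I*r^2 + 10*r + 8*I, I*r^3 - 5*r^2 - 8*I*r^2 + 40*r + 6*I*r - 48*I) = 1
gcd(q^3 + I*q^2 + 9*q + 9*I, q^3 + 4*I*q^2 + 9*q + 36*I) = q^2 + 9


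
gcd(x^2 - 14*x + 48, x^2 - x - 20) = 1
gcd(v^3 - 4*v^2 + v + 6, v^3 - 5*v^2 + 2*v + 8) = v^2 - v - 2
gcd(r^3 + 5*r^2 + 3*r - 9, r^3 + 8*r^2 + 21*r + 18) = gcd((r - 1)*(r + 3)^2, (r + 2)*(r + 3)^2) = r^2 + 6*r + 9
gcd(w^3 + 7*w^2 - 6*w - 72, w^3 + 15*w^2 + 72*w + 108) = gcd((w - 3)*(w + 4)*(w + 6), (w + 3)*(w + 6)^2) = w + 6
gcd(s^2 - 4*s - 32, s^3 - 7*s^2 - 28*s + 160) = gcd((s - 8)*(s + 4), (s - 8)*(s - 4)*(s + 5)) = s - 8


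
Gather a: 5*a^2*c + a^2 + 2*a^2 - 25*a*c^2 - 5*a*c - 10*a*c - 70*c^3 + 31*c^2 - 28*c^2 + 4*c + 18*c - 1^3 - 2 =a^2*(5*c + 3) + a*(-25*c^2 - 15*c) - 70*c^3 + 3*c^2 + 22*c - 3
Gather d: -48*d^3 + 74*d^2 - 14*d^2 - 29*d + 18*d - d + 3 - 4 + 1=-48*d^3 + 60*d^2 - 12*d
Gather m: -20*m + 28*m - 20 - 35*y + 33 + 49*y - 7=8*m + 14*y + 6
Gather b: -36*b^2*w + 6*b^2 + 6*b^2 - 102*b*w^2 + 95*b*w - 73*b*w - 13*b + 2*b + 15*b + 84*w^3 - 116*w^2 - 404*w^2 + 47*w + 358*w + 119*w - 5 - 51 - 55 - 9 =b^2*(12 - 36*w) + b*(-102*w^2 + 22*w + 4) + 84*w^3 - 520*w^2 + 524*w - 120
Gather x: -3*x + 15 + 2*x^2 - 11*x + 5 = 2*x^2 - 14*x + 20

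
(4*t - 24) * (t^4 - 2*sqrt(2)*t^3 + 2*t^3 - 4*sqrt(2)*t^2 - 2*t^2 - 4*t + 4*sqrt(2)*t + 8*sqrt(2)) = 4*t^5 - 16*t^4 - 8*sqrt(2)*t^4 - 56*t^3 + 32*sqrt(2)*t^3 + 32*t^2 + 112*sqrt(2)*t^2 - 64*sqrt(2)*t + 96*t - 192*sqrt(2)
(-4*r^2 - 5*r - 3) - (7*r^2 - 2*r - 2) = -11*r^2 - 3*r - 1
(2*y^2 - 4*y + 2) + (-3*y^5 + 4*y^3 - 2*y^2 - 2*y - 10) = -3*y^5 + 4*y^3 - 6*y - 8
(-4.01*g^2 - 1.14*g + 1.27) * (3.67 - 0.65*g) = 2.6065*g^3 - 13.9757*g^2 - 5.0093*g + 4.6609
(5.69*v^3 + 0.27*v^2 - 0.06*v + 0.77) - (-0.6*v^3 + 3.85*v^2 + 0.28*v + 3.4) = 6.29*v^3 - 3.58*v^2 - 0.34*v - 2.63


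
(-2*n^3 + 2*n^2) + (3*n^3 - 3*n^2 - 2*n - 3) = n^3 - n^2 - 2*n - 3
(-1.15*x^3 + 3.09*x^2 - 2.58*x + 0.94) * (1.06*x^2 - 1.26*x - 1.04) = -1.219*x^5 + 4.7244*x^4 - 5.4322*x^3 + 1.0336*x^2 + 1.4988*x - 0.9776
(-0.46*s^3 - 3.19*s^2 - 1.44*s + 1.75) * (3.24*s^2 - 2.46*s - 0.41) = -1.4904*s^5 - 9.204*s^4 + 3.3704*s^3 + 10.5203*s^2 - 3.7146*s - 0.7175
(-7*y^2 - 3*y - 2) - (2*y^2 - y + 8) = -9*y^2 - 2*y - 10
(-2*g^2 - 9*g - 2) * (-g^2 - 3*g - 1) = 2*g^4 + 15*g^3 + 31*g^2 + 15*g + 2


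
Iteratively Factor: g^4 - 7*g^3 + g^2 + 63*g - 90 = (g - 3)*(g^3 - 4*g^2 - 11*g + 30) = (g - 5)*(g - 3)*(g^2 + g - 6) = (g - 5)*(g - 3)*(g + 3)*(g - 2)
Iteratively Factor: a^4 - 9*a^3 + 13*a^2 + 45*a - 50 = (a - 5)*(a^3 - 4*a^2 - 7*a + 10) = (a - 5)^2*(a^2 + a - 2) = (a - 5)^2*(a + 2)*(a - 1)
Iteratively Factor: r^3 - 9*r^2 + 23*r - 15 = (r - 1)*(r^2 - 8*r + 15) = (r - 3)*(r - 1)*(r - 5)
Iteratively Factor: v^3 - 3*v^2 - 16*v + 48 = (v - 3)*(v^2 - 16) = (v - 3)*(v + 4)*(v - 4)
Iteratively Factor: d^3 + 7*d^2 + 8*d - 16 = (d + 4)*(d^2 + 3*d - 4) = (d - 1)*(d + 4)*(d + 4)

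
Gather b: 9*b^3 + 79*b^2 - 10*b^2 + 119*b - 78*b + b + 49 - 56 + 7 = 9*b^3 + 69*b^2 + 42*b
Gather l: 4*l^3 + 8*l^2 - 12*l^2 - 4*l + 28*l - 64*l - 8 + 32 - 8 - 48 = 4*l^3 - 4*l^2 - 40*l - 32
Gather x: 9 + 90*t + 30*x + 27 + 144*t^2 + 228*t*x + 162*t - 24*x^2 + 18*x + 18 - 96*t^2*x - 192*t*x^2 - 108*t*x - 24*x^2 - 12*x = 144*t^2 + 252*t + x^2*(-192*t - 48) + x*(-96*t^2 + 120*t + 36) + 54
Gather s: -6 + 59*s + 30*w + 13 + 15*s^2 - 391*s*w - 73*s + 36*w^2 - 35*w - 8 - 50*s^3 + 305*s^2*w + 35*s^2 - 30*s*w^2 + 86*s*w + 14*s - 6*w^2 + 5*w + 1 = -50*s^3 + s^2*(305*w + 50) + s*(-30*w^2 - 305*w) + 30*w^2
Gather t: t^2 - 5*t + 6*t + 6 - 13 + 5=t^2 + t - 2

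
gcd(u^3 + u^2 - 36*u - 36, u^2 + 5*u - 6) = u + 6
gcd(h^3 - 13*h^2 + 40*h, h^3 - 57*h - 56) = h - 8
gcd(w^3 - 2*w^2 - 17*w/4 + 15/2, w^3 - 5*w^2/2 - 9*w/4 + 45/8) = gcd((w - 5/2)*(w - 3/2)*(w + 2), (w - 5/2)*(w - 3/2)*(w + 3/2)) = w^2 - 4*w + 15/4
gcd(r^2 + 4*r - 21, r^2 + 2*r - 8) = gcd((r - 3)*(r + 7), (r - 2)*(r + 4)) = 1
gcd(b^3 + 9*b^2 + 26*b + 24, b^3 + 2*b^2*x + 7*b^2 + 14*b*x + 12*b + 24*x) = b^2 + 7*b + 12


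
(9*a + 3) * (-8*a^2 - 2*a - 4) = -72*a^3 - 42*a^2 - 42*a - 12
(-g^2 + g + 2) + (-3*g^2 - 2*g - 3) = -4*g^2 - g - 1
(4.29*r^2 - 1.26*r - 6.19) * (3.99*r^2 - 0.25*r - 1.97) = 17.1171*r^4 - 6.0999*r^3 - 32.8344*r^2 + 4.0297*r + 12.1943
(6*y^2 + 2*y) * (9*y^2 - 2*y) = 54*y^4 + 6*y^3 - 4*y^2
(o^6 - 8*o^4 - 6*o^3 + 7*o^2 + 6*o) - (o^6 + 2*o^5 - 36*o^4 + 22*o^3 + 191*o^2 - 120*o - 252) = -2*o^5 + 28*o^4 - 28*o^3 - 184*o^2 + 126*o + 252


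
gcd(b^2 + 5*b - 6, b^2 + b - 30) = b + 6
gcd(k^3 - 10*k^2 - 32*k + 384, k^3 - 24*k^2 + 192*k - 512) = k^2 - 16*k + 64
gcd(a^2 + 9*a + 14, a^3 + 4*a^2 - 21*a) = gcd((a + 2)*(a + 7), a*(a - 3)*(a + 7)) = a + 7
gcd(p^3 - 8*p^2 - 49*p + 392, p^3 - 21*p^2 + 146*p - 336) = p^2 - 15*p + 56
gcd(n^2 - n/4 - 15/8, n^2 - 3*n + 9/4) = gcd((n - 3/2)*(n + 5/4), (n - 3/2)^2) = n - 3/2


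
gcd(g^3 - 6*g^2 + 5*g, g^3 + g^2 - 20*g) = g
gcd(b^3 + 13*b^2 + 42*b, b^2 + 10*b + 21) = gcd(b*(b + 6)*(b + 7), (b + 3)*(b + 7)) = b + 7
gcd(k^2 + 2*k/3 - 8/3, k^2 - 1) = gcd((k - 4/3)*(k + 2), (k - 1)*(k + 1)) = 1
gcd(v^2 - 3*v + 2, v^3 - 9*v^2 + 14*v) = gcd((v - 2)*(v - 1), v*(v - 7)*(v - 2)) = v - 2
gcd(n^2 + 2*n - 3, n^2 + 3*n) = n + 3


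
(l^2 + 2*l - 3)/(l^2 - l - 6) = (-l^2 - 2*l + 3)/(-l^2 + l + 6)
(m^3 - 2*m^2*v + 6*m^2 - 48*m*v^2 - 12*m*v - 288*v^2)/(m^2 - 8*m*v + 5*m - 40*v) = (m^2 + 6*m*v + 6*m + 36*v)/(m + 5)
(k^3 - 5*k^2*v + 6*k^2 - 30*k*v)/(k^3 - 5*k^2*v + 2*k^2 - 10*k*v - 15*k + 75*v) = k*(k + 6)/(k^2 + 2*k - 15)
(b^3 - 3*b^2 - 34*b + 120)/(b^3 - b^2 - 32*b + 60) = (b - 4)/(b - 2)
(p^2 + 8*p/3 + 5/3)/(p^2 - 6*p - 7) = (p + 5/3)/(p - 7)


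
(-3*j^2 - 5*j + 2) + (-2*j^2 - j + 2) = -5*j^2 - 6*j + 4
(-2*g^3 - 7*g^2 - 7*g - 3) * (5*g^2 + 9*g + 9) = -10*g^5 - 53*g^4 - 116*g^3 - 141*g^2 - 90*g - 27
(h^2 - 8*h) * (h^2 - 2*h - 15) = h^4 - 10*h^3 + h^2 + 120*h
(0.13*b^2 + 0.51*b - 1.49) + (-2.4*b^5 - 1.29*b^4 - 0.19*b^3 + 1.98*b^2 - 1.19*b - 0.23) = -2.4*b^5 - 1.29*b^4 - 0.19*b^3 + 2.11*b^2 - 0.68*b - 1.72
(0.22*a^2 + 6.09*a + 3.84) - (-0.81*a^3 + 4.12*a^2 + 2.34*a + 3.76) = 0.81*a^3 - 3.9*a^2 + 3.75*a + 0.0800000000000001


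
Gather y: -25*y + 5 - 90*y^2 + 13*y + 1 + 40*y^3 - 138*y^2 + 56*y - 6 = 40*y^3 - 228*y^2 + 44*y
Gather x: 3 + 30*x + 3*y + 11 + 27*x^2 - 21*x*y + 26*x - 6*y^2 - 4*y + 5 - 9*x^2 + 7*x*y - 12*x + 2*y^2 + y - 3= 18*x^2 + x*(44 - 14*y) - 4*y^2 + 16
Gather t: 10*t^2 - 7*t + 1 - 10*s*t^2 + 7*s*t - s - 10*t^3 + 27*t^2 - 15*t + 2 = -s - 10*t^3 + t^2*(37 - 10*s) + t*(7*s - 22) + 3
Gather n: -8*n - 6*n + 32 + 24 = 56 - 14*n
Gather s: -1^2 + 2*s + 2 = 2*s + 1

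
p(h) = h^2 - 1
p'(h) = 2*h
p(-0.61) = -0.63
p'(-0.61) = -1.22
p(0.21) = -0.96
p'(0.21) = 0.42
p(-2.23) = 3.97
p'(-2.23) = -4.46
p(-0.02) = -1.00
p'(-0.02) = -0.04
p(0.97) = -0.06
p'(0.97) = 1.94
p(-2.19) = 3.80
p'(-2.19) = -4.38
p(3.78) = 13.29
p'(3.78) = 7.56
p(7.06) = 48.84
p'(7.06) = 14.12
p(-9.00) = 80.00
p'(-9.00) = -18.00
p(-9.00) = 80.00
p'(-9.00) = -18.00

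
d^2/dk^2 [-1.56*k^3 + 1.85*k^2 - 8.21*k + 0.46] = 3.7 - 9.36*k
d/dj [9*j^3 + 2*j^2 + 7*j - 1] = 27*j^2 + 4*j + 7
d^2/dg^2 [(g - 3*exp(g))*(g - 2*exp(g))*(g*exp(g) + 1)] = g^3*exp(g) - 20*g^2*exp(2*g) + 6*g^2*exp(g) + 54*g*exp(3*g) - 40*g*exp(2*g) + g*exp(g) + 36*exp(3*g) + 14*exp(2*g) - 10*exp(g) + 2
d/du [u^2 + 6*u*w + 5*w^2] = 2*u + 6*w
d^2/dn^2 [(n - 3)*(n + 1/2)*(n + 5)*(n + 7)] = 12*n^2 + 57*n + 7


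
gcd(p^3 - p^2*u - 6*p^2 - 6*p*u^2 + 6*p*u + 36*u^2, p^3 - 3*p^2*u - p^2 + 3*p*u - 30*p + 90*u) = p^2 - 3*p*u - 6*p + 18*u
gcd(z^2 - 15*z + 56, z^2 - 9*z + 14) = z - 7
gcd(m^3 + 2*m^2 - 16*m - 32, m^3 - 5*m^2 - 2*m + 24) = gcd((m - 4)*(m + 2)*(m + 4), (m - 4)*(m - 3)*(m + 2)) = m^2 - 2*m - 8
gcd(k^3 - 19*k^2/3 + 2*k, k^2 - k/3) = k^2 - k/3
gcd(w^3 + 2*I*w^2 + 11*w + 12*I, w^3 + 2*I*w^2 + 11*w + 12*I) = w^3 + 2*I*w^2 + 11*w + 12*I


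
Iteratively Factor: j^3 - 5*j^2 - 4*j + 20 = (j - 2)*(j^2 - 3*j - 10) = (j - 2)*(j + 2)*(j - 5)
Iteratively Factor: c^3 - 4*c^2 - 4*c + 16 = (c - 2)*(c^2 - 2*c - 8) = (c - 2)*(c + 2)*(c - 4)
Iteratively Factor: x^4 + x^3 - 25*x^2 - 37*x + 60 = (x + 4)*(x^3 - 3*x^2 - 13*x + 15) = (x - 5)*(x + 4)*(x^2 + 2*x - 3) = (x - 5)*(x - 1)*(x + 4)*(x + 3)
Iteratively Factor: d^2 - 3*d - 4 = (d - 4)*(d + 1)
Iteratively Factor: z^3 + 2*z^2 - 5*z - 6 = (z + 3)*(z^2 - z - 2) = (z + 1)*(z + 3)*(z - 2)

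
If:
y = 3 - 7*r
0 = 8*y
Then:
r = 3/7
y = 0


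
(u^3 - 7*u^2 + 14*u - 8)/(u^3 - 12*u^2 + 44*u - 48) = (u - 1)/(u - 6)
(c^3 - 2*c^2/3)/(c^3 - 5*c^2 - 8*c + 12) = c^2*(c - 2/3)/(c^3 - 5*c^2 - 8*c + 12)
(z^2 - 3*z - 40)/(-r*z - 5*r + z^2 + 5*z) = (z - 8)/(-r + z)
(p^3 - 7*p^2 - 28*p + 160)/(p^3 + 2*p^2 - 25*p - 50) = (p^2 - 12*p + 32)/(p^2 - 3*p - 10)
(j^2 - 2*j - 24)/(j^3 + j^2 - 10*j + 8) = (j - 6)/(j^2 - 3*j + 2)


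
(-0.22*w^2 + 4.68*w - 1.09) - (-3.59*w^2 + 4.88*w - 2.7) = 3.37*w^2 - 0.2*w + 1.61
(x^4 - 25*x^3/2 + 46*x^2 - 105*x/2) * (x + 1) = x^5 - 23*x^4/2 + 67*x^3/2 - 13*x^2/2 - 105*x/2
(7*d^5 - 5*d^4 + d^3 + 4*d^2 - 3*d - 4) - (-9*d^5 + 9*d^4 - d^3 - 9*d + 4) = 16*d^5 - 14*d^4 + 2*d^3 + 4*d^2 + 6*d - 8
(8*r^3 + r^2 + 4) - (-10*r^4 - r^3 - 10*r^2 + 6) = 10*r^4 + 9*r^3 + 11*r^2 - 2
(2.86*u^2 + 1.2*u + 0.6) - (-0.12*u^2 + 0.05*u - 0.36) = 2.98*u^2 + 1.15*u + 0.96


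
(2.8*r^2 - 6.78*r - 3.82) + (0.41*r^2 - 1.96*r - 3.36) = 3.21*r^2 - 8.74*r - 7.18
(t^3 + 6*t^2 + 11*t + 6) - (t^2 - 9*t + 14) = t^3 + 5*t^2 + 20*t - 8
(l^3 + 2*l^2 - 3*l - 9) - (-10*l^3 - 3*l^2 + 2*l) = 11*l^3 + 5*l^2 - 5*l - 9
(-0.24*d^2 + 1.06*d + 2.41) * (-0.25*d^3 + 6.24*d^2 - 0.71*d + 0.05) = 0.06*d^5 - 1.7626*d^4 + 6.1823*d^3 + 14.2738*d^2 - 1.6581*d + 0.1205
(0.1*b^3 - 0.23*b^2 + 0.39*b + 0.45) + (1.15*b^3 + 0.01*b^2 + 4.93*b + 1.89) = 1.25*b^3 - 0.22*b^2 + 5.32*b + 2.34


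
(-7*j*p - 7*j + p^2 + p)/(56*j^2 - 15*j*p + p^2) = (p + 1)/(-8*j + p)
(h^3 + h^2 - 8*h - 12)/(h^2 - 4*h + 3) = (h^2 + 4*h + 4)/(h - 1)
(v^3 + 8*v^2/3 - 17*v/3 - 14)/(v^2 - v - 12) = (3*v^2 - v - 14)/(3*(v - 4))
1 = 1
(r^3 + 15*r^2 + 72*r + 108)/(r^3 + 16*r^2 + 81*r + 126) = (r + 6)/(r + 7)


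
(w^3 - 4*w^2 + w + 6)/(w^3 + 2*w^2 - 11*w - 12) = (w - 2)/(w + 4)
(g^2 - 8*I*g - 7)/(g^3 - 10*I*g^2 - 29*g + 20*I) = (g - 7*I)/(g^2 - 9*I*g - 20)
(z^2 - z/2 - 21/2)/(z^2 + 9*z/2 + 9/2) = (2*z - 7)/(2*z + 3)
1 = 1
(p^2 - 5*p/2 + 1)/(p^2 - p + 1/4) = 2*(p - 2)/(2*p - 1)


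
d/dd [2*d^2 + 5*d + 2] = 4*d + 5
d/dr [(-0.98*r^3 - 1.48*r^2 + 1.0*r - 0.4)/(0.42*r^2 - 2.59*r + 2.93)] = (-0.4116*r^4 + 5.0764*r^3 - 5.201*r^2 - 8.3368*r + 1.894)/(0.1764*r^4 - 2.1756*r^3 + 9.1693*r^2 - 15.1774*r + 8.5849)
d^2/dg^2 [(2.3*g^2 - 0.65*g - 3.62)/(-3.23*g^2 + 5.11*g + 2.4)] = (-62.36161*g^3 + 119.624988*g^2 - 328.262316*g + 202.736884)/(33.698267*g^6 - 159.936357*g^5 + 177.909369*g^4 + 104.243489*g^3 - 132.19272*g^2 - 88.3008*g - 13.824)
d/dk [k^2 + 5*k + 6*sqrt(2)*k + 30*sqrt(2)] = 2*k + 5 + 6*sqrt(2)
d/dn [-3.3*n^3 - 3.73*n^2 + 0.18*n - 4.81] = -9.9*n^2 - 7.46*n + 0.18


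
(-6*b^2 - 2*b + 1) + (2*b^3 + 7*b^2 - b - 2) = 2*b^3 + b^2 - 3*b - 1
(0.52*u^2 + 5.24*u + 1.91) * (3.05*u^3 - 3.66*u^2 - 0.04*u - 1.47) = 1.586*u^5 + 14.0788*u^4 - 13.3737*u^3 - 7.9646*u^2 - 7.7792*u - 2.8077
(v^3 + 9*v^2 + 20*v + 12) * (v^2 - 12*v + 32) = v^5 - 3*v^4 - 56*v^3 + 60*v^2 + 496*v + 384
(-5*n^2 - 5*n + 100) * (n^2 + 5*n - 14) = -5*n^4 - 30*n^3 + 145*n^2 + 570*n - 1400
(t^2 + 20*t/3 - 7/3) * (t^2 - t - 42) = t^4 + 17*t^3/3 - 51*t^2 - 833*t/3 + 98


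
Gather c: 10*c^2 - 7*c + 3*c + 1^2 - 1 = 10*c^2 - 4*c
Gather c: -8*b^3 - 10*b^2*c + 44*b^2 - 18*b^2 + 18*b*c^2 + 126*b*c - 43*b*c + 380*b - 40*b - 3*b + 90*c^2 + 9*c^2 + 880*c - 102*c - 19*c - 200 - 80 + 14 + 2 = -8*b^3 + 26*b^2 + 337*b + c^2*(18*b + 99) + c*(-10*b^2 + 83*b + 759) - 264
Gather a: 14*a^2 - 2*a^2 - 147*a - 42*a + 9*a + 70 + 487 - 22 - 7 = 12*a^2 - 180*a + 528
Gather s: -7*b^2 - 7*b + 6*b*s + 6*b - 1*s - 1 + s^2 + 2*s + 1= -7*b^2 - b + s^2 + s*(6*b + 1)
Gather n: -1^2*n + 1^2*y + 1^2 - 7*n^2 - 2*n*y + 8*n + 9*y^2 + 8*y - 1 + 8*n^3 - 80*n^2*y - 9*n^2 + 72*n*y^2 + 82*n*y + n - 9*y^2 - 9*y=8*n^3 + n^2*(-80*y - 16) + n*(72*y^2 + 80*y + 8)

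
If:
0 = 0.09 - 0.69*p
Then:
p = 0.13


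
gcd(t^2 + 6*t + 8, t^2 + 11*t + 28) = t + 4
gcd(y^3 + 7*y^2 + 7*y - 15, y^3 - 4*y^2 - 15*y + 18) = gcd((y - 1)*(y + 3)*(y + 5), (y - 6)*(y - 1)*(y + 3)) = y^2 + 2*y - 3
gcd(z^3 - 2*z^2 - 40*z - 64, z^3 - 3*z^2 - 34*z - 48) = z^2 - 6*z - 16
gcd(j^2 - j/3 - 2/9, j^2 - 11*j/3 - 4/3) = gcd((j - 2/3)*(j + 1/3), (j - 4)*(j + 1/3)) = j + 1/3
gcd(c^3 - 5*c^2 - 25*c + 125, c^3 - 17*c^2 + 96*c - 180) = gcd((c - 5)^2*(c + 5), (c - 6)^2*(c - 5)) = c - 5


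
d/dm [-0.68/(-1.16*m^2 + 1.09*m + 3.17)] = (0.7412 - 1.5776*m)/(-1.16*m^2 + 1.09*m + 3.17)^2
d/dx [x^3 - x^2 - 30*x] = 3*x^2 - 2*x - 30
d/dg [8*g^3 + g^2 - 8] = 2*g*(12*g + 1)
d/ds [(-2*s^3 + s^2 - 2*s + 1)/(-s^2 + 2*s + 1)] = 2*(s^4 - 4*s^3 - 3*s^2 + 2*s - 2)/(s^4 - 4*s^3 + 2*s^2 + 4*s + 1)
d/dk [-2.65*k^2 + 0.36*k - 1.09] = 0.36 - 5.3*k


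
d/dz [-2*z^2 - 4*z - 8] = -4*z - 4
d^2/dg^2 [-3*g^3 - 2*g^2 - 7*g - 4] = -18*g - 4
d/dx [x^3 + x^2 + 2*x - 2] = 3*x^2 + 2*x + 2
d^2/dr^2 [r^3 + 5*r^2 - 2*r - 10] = 6*r + 10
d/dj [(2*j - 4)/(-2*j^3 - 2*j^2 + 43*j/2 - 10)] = 8*(4*j^3 - 10*j^2 - 8*j + 33)/(16*j^6 + 32*j^5 - 328*j^4 - 184*j^3 + 2009*j^2 - 1720*j + 400)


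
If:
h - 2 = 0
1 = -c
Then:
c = -1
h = 2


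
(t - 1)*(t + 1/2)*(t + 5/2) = t^3 + 2*t^2 - 7*t/4 - 5/4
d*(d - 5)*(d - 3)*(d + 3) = d^4 - 5*d^3 - 9*d^2 + 45*d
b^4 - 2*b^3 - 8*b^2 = b^2*(b - 4)*(b + 2)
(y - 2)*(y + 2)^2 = y^3 + 2*y^2 - 4*y - 8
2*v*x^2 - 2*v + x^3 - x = (2*v + x)*(x - 1)*(x + 1)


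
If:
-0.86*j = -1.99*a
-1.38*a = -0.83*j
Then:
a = 0.00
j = 0.00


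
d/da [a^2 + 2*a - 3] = 2*a + 2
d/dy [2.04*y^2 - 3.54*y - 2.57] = 4.08*y - 3.54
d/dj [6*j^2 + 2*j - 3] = 12*j + 2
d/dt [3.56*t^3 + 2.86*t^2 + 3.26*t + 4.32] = 10.68*t^2 + 5.72*t + 3.26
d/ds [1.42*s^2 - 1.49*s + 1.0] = 2.84*s - 1.49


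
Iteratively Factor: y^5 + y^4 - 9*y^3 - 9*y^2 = (y + 1)*(y^4 - 9*y^2) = (y - 3)*(y + 1)*(y^3 + 3*y^2) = (y - 3)*(y + 1)*(y + 3)*(y^2) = y*(y - 3)*(y + 1)*(y + 3)*(y)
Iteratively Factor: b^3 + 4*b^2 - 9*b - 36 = (b - 3)*(b^2 + 7*b + 12) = (b - 3)*(b + 3)*(b + 4)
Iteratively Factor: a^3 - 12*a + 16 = (a - 2)*(a^2 + 2*a - 8) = (a - 2)^2*(a + 4)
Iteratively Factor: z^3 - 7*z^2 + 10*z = (z - 5)*(z^2 - 2*z) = (z - 5)*(z - 2)*(z)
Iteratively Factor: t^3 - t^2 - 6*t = (t)*(t^2 - t - 6) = t*(t - 3)*(t + 2)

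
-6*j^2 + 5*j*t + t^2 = (-j + t)*(6*j + t)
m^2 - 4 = (m - 2)*(m + 2)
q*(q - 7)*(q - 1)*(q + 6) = q^4 - 2*q^3 - 41*q^2 + 42*q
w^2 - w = w*(w - 1)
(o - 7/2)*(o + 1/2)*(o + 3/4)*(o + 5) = o^4 + 11*o^3/4 - 61*o^2/4 - 341*o/16 - 105/16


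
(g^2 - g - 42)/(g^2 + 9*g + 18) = (g - 7)/(g + 3)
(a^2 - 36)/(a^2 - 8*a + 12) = (a + 6)/(a - 2)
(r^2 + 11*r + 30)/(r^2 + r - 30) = (r + 5)/(r - 5)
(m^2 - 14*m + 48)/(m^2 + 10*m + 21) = (m^2 - 14*m + 48)/(m^2 + 10*m + 21)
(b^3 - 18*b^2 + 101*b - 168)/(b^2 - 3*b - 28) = (b^2 - 11*b + 24)/(b + 4)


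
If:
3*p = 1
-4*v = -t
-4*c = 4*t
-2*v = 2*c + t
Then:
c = 0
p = 1/3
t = 0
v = 0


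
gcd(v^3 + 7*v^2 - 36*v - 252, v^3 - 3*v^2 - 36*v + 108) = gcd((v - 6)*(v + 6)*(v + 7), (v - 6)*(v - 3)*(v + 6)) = v^2 - 36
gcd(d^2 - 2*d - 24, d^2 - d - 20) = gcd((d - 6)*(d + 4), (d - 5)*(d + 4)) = d + 4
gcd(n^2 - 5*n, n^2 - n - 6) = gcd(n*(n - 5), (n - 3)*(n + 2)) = 1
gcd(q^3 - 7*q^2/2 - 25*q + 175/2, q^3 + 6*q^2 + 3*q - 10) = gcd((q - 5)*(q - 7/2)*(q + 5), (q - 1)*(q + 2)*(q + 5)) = q + 5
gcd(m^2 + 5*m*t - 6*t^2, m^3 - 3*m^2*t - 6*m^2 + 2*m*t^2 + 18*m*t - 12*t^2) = -m + t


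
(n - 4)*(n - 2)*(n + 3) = n^3 - 3*n^2 - 10*n + 24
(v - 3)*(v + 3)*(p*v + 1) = p*v^3 - 9*p*v + v^2 - 9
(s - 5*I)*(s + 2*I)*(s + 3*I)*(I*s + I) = I*s^4 + I*s^3 + 19*I*s^2 - 30*s + 19*I*s - 30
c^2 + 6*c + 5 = (c + 1)*(c + 5)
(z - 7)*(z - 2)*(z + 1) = z^3 - 8*z^2 + 5*z + 14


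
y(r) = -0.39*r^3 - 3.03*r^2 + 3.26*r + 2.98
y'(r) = -1.17*r^2 - 6.06*r + 3.26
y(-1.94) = -11.90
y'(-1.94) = 10.61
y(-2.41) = -17.02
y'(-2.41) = 11.07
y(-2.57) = -18.79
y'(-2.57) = 11.11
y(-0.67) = -0.45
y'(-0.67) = 6.79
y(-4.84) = -39.56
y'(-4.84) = 5.18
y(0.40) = 3.77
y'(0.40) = 0.65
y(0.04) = 3.11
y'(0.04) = 3.02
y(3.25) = -31.82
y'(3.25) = -28.79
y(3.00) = -25.04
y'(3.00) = -25.45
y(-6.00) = -41.42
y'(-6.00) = -2.50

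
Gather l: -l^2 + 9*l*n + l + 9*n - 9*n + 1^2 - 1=-l^2 + l*(9*n + 1)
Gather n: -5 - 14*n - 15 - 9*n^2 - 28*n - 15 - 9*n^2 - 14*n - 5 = -18*n^2 - 56*n - 40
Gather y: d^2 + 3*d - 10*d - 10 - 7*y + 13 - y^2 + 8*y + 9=d^2 - 7*d - y^2 + y + 12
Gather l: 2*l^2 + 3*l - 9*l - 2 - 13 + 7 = 2*l^2 - 6*l - 8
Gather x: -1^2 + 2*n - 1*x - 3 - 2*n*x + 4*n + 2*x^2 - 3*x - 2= 6*n + 2*x^2 + x*(-2*n - 4) - 6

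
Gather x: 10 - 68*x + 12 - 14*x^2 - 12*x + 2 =-14*x^2 - 80*x + 24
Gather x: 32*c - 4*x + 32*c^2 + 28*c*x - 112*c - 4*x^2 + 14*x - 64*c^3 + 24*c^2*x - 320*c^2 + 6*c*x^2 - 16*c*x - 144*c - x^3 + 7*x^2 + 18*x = -64*c^3 - 288*c^2 - 224*c - x^3 + x^2*(6*c + 3) + x*(24*c^2 + 12*c + 28)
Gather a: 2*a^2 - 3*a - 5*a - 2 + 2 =2*a^2 - 8*a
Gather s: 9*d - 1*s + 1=9*d - s + 1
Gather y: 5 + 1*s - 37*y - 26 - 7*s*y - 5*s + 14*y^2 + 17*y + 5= -4*s + 14*y^2 + y*(-7*s - 20) - 16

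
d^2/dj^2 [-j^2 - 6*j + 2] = -2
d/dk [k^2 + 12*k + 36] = 2*k + 12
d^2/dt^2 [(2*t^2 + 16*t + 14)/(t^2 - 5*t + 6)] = 4*(13*t^3 + 3*t^2 - 249*t + 409)/(t^6 - 15*t^5 + 93*t^4 - 305*t^3 + 558*t^2 - 540*t + 216)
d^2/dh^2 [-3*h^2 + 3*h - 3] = -6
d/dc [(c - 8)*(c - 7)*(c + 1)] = 3*c^2 - 28*c + 41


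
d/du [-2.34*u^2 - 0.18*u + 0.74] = -4.68*u - 0.18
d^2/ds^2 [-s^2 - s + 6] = -2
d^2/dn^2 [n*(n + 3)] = 2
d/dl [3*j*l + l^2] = 3*j + 2*l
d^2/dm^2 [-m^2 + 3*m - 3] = -2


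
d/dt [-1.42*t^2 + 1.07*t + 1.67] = 1.07 - 2.84*t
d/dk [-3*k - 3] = -3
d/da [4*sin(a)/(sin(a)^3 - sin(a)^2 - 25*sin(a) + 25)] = 4*(-2*sin(a)^3 + sin(a)^2 + 25)*cos(a)/(sin(a)^3 - sin(a)^2 - 25*sin(a) + 25)^2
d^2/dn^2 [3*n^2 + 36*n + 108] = 6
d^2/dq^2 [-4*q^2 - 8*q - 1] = -8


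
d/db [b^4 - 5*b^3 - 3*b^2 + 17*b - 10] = 4*b^3 - 15*b^2 - 6*b + 17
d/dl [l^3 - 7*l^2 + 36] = l*(3*l - 14)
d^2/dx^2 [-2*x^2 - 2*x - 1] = -4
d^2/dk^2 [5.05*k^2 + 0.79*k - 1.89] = 10.1000000000000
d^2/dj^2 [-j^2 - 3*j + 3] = -2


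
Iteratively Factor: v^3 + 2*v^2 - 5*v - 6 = (v + 1)*(v^2 + v - 6) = (v - 2)*(v + 1)*(v + 3)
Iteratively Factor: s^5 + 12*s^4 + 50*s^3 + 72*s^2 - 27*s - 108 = (s - 1)*(s^4 + 13*s^3 + 63*s^2 + 135*s + 108) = (s - 1)*(s + 4)*(s^3 + 9*s^2 + 27*s + 27) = (s - 1)*(s + 3)*(s + 4)*(s^2 + 6*s + 9) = (s - 1)*(s + 3)^2*(s + 4)*(s + 3)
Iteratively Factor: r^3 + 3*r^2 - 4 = (r + 2)*(r^2 + r - 2) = (r - 1)*(r + 2)*(r + 2)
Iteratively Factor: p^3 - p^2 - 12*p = (p - 4)*(p^2 + 3*p) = p*(p - 4)*(p + 3)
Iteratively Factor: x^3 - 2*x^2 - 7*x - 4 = (x - 4)*(x^2 + 2*x + 1) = (x - 4)*(x + 1)*(x + 1)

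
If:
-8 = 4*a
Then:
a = -2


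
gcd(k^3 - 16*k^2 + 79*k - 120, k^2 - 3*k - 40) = k - 8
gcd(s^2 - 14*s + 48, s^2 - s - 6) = 1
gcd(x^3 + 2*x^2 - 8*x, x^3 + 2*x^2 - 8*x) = x^3 + 2*x^2 - 8*x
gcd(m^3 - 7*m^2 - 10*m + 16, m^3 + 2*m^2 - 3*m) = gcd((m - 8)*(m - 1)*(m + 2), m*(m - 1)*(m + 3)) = m - 1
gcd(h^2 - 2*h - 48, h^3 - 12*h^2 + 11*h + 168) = h - 8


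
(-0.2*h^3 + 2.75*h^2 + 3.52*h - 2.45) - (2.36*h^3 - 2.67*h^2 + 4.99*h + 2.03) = -2.56*h^3 + 5.42*h^2 - 1.47*h - 4.48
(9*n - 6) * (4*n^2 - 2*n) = 36*n^3 - 42*n^2 + 12*n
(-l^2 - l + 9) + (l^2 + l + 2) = 11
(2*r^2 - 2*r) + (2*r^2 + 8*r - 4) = 4*r^2 + 6*r - 4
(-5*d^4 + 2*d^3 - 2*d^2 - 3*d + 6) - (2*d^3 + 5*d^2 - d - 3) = -5*d^4 - 7*d^2 - 2*d + 9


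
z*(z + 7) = z^2 + 7*z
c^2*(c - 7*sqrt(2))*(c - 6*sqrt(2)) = c^4 - 13*sqrt(2)*c^3 + 84*c^2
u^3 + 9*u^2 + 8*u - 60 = (u - 2)*(u + 5)*(u + 6)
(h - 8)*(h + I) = h^2 - 8*h + I*h - 8*I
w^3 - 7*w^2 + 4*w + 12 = (w - 6)*(w - 2)*(w + 1)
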